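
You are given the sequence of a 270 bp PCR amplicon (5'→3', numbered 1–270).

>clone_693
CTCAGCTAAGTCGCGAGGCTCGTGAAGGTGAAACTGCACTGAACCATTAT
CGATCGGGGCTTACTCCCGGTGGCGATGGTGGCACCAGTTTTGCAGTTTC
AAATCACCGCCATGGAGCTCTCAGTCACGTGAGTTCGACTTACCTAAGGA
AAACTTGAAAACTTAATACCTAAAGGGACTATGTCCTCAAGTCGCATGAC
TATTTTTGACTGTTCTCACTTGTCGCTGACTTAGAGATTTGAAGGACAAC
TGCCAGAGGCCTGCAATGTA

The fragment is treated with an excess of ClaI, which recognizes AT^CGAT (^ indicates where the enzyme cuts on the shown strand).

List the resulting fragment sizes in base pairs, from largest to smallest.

The ClaI site (ATCGAT) starts at position 49.
ClaI cuts after base 2 of each site, so after position 50.
Linear molecule, 1 cut → 2 fragments:
  1–50 → 50 bp
  51–270 → 220 bp
Sorted largest to smallest: 220, 50 bp.

220, 50 bp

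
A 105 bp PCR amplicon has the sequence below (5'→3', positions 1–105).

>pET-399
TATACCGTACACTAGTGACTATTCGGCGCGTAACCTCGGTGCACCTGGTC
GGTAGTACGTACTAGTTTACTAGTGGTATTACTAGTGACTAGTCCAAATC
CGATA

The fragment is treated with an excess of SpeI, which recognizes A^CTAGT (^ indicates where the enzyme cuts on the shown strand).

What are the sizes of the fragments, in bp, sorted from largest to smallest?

50, 17, 12, 11, 8, 7 bp

SpeI sites (ACTAGT) start at positions 11, 61, 69, 81, 88.
SpeI cuts after the first base of each site, so after positions 11, 61, 69, 81, 88.
Linear molecule, 5 cuts → 6 fragments:
  1–11 → 11 bp
  12–61 → 50 bp
  62–69 → 8 bp
  70–81 → 12 bp
  82–88 → 7 bp
  89–105 → 17 bp
Sorted largest to smallest: 50, 17, 12, 11, 8, 7 bp.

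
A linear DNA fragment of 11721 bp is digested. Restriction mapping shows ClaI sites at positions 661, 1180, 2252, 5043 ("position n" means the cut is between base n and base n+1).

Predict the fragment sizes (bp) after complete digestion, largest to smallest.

Linear molecule, 4 cuts → 5 fragments:
  661 − 0 = 661 bp
  1180 − 661 = 519 bp
  2252 − 1180 = 1072 bp
  5043 − 2252 = 2791 bp
  11721 − 5043 = 6678 bp
Sorted largest to smallest: 6678, 2791, 1072, 661, 519 bp.

6678, 2791, 1072, 661, 519 bp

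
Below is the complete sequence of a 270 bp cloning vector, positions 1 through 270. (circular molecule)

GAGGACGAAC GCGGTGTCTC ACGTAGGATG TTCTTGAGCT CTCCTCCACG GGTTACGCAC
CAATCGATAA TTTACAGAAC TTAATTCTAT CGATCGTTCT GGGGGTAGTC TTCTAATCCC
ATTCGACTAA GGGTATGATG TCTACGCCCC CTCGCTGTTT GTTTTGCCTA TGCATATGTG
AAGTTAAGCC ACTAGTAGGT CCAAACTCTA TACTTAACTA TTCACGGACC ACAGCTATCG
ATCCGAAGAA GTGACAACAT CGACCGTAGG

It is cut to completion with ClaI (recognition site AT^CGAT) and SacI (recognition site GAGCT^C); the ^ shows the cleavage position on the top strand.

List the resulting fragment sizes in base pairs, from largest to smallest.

148, 72, 26, 24 bp

ClaI sites (ATCGAT) start at positions 63, 89, 237.
ClaI cuts after base 2 of each site, so after positions 64, 90, 238.
The SacI site (GAGCTC) starts at position 36.
SacI cuts after base 5 of each site (before the last base), so after position 40.
Combined cut positions: 40, 64, 90, 238.
Circular molecule, 4 cuts → 4 fragments:
  41–64 → 24 bp
  65–90 → 26 bp
  91–238 → 148 bp
  239–270 then 1–40 → 32 + 40 = 72 bp
Sorted largest to smallest: 148, 72, 26, 24 bp.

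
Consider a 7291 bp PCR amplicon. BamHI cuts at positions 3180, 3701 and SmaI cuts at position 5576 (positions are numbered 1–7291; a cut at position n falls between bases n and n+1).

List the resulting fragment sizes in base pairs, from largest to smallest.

3180, 1875, 1715, 521 bp

Combined cut positions (sorted): 3180, 3701, 5576.
Linear molecule, 3 cuts → 4 fragments:
  3180 − 0 = 3180 bp
  3701 − 3180 = 521 bp
  5576 − 3701 = 1875 bp
  7291 − 5576 = 1715 bp
Sorted largest to smallest: 3180, 1875, 1715, 521 bp.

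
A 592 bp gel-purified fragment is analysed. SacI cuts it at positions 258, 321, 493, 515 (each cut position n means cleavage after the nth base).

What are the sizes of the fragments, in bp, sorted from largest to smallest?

Linear molecule, 4 cuts → 5 fragments:
  258 − 0 = 258 bp
  321 − 258 = 63 bp
  493 − 321 = 172 bp
  515 − 493 = 22 bp
  592 − 515 = 77 bp
Sorted largest to smallest: 258, 172, 77, 63, 22 bp.

258, 172, 77, 63, 22 bp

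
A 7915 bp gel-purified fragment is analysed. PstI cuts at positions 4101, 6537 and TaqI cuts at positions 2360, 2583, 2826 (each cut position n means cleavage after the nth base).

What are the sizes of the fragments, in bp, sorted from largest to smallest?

Combined cut positions (sorted): 2360, 2583, 2826, 4101, 6537.
Linear molecule, 5 cuts → 6 fragments:
  2360 − 0 = 2360 bp
  2583 − 2360 = 223 bp
  2826 − 2583 = 243 bp
  4101 − 2826 = 1275 bp
  6537 − 4101 = 2436 bp
  7915 − 6537 = 1378 bp
Sorted largest to smallest: 2436, 2360, 1378, 1275, 243, 223 bp.

2436, 2360, 1378, 1275, 243, 223 bp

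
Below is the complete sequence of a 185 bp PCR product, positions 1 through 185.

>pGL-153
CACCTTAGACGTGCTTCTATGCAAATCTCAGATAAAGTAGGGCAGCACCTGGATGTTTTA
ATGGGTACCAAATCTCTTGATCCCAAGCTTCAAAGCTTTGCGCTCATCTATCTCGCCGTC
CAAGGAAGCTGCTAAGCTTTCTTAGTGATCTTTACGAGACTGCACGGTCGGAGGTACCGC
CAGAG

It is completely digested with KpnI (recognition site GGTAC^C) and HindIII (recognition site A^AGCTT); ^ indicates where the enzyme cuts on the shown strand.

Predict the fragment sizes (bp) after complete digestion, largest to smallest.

KpnI sites (GGTACC) start at positions 64, 173.
KpnI cuts after base 5 of each site (before the last base), so after positions 68, 177.
HindIII sites (AAGCTT) start at positions 85, 93, 134.
HindIII cuts after the first base of each site, so after positions 85, 93, 134.
Combined cut positions: 68, 85, 93, 134, 177.
Linear molecule, 5 cuts → 6 fragments:
  1–68 → 68 bp
  69–85 → 17 bp
  86–93 → 8 bp
  94–134 → 41 bp
  135–177 → 43 bp
  178–185 → 8 bp
Sorted largest to smallest: 68, 43, 41, 17, 8, 8 bp.

68, 43, 41, 17, 8, 8 bp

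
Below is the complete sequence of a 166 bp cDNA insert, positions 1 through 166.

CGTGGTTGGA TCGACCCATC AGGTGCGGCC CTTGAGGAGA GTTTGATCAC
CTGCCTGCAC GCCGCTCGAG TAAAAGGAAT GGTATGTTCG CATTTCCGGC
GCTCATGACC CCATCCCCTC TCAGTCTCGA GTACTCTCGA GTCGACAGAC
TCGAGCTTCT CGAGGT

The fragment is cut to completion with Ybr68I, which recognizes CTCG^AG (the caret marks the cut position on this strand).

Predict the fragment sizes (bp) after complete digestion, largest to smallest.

68, 61, 14, 10, 9, 4 bp

Ybr68I sites (CTCGAG) start at positions 65, 126, 136, 150, 159.
Ybr68I cuts after base 4 of each site, so after positions 68, 129, 139, 153, 162.
Linear molecule, 5 cuts → 6 fragments:
  1–68 → 68 bp
  69–129 → 61 bp
  130–139 → 10 bp
  140–153 → 14 bp
  154–162 → 9 bp
  163–166 → 4 bp
Sorted largest to smallest: 68, 61, 14, 10, 9, 4 bp.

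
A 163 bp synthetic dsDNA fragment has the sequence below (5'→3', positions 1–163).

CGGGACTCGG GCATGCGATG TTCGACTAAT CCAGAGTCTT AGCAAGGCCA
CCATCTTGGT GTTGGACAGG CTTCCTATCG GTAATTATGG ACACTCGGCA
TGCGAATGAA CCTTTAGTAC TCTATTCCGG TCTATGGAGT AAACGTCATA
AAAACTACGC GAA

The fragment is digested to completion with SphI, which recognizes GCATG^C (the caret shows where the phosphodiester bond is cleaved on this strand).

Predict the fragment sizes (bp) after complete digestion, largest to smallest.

SphI sites (GCATGC) start at positions 11, 98.
SphI cuts after base 5 of each site (before the last base), so after positions 15, 102.
Linear molecule, 2 cuts → 3 fragments:
  1–15 → 15 bp
  16–102 → 87 bp
  103–163 → 61 bp
Sorted largest to smallest: 87, 61, 15 bp.

87, 61, 15 bp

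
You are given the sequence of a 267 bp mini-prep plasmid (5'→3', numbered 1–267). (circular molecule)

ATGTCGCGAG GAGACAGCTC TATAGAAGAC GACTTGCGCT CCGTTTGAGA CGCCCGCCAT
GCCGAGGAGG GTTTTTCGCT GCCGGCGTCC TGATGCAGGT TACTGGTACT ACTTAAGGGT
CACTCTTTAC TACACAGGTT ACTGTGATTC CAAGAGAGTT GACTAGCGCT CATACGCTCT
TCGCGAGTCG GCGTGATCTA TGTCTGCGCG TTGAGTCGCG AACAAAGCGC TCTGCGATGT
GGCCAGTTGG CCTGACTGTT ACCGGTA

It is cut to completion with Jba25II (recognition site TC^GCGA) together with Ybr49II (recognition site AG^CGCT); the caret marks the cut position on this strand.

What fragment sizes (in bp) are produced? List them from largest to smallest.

Jba25II sites (TCGCGA) start at positions 4, 181, 216.
Jba25II cuts after base 2 of each site, so after positions 5, 182, 217.
Ybr49II sites (AGCGCT) start at positions 165, 226.
Ybr49II cuts after base 2 of each site, so after positions 166, 227.
Combined cut positions: 5, 166, 182, 217, 227.
Circular molecule, 5 cuts → 5 fragments:
  6–166 → 161 bp
  167–182 → 16 bp
  183–217 → 35 bp
  218–227 → 10 bp
  228–267 then 1–5 → 40 + 5 = 45 bp
Sorted largest to smallest: 161, 45, 35, 16, 10 bp.

161, 45, 35, 16, 10 bp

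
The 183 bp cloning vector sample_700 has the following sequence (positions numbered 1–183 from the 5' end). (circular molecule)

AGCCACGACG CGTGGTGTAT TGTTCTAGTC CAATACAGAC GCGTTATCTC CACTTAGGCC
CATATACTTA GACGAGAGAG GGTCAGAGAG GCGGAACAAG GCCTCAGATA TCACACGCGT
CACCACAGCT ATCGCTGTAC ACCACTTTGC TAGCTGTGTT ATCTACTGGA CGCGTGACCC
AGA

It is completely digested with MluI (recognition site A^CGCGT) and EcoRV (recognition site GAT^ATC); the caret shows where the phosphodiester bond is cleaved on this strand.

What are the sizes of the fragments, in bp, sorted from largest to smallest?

MluI sites (ACGCGT) start at positions 8, 39, 115, 170.
MluI cuts after the first base of each site, so after positions 8, 39, 115, 170.
The EcoRV site (GATATC) starts at position 107.
EcoRV cuts after base 3 of each site, so after position 109.
Combined cut positions: 8, 39, 109, 115, 170.
Circular molecule, 5 cuts → 5 fragments:
  9–39 → 31 bp
  40–109 → 70 bp
  110–115 → 6 bp
  116–170 → 55 bp
  171–183 then 1–8 → 13 + 8 = 21 bp
Sorted largest to smallest: 70, 55, 31, 21, 6 bp.

70, 55, 31, 21, 6 bp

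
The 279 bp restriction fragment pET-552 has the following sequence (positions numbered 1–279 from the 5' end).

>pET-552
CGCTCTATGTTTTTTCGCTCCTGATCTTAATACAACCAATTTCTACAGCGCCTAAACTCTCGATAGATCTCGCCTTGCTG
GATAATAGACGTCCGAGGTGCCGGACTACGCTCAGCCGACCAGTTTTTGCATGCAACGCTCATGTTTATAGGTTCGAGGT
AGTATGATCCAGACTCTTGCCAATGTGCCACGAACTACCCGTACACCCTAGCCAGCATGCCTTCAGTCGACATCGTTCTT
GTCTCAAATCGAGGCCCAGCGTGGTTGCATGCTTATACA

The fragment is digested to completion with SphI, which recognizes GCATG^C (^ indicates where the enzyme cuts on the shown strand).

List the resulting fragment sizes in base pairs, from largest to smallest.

SphI sites (GCATGC) start at positions 129, 215, 267.
SphI cuts after base 5 of each site (before the last base), so after positions 133, 219, 271.
Linear molecule, 3 cuts → 4 fragments:
  1–133 → 133 bp
  134–219 → 86 bp
  220–271 → 52 bp
  272–279 → 8 bp
Sorted largest to smallest: 133, 86, 52, 8 bp.

133, 86, 52, 8 bp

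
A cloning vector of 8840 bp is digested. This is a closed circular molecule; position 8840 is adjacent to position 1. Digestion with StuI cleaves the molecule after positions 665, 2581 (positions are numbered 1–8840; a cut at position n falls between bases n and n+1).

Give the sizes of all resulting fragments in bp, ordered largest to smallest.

6924, 1916 bp

Circular molecule, 2 cuts → 2 fragments:
  2581 − 665 = 1916 bp
  wrap: 8840 − 2581 + 665 = 6924 bp
Sorted largest to smallest: 6924, 1916 bp.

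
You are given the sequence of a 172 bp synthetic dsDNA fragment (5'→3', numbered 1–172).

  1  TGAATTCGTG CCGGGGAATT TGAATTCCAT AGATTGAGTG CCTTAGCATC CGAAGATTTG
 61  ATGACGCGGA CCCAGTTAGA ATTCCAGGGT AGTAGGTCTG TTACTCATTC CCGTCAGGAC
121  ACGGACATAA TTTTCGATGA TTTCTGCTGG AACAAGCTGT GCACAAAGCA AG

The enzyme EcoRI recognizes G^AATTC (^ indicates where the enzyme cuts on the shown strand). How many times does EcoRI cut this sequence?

3

GAATTC occurs starting at positions 2, 22, 79.
EcoRI cuts at 3 sites.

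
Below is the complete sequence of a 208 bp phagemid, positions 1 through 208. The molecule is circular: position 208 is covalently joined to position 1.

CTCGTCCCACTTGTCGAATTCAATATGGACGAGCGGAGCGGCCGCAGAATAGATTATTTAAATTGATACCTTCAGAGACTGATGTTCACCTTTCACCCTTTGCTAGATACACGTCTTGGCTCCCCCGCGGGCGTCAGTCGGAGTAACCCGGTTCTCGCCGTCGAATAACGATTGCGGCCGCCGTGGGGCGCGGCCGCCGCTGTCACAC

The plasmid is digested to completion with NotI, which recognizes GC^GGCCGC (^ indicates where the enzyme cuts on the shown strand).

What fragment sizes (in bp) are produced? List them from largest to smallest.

136, 56, 16 bp

NotI sites (GCGGCCGC) start at positions 38, 174, 190.
NotI cuts after base 2 of each site, so after positions 39, 175, 191.
Circular molecule, 3 cuts → 3 fragments:
  40–175 → 136 bp
  176–191 → 16 bp
  192–208 then 1–39 → 17 + 39 = 56 bp
Sorted largest to smallest: 136, 56, 16 bp.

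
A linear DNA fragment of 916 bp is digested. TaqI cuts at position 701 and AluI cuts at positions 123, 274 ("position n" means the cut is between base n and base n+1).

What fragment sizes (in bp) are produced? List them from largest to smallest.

Combined cut positions (sorted): 123, 274, 701.
Linear molecule, 3 cuts → 4 fragments:
  123 − 0 = 123 bp
  274 − 123 = 151 bp
  701 − 274 = 427 bp
  916 − 701 = 215 bp
Sorted largest to smallest: 427, 215, 151, 123 bp.

427, 215, 151, 123 bp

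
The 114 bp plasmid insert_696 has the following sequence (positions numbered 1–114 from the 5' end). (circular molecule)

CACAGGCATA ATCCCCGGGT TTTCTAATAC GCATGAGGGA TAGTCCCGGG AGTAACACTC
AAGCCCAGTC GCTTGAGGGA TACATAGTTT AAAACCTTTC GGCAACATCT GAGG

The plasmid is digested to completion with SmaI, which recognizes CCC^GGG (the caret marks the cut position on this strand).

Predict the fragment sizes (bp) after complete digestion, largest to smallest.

SmaI sites (CCCGGG) start at positions 14, 45.
SmaI cuts after base 3 of each site, so after positions 16, 47.
Circular molecule, 2 cuts → 2 fragments:
  17–47 → 31 bp
  48–114 then 1–16 → 67 + 16 = 83 bp
Sorted largest to smallest: 83, 31 bp.

83, 31 bp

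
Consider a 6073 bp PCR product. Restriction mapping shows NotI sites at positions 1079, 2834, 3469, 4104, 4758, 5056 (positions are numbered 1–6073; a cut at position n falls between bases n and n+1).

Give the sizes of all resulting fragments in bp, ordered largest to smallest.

1755, 1079, 1017, 654, 635, 635, 298 bp

Linear molecule, 6 cuts → 7 fragments:
  1079 − 0 = 1079 bp
  2834 − 1079 = 1755 bp
  3469 − 2834 = 635 bp
  4104 − 3469 = 635 bp
  4758 − 4104 = 654 bp
  5056 − 4758 = 298 bp
  6073 − 5056 = 1017 bp
Sorted largest to smallest: 1755, 1079, 1017, 654, 635, 635, 298 bp.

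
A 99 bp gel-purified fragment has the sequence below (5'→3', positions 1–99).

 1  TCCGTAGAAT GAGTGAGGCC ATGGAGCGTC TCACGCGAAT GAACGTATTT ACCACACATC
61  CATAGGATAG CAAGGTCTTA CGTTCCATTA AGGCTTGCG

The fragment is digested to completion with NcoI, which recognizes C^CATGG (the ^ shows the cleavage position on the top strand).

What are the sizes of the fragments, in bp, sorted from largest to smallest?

80, 19 bp

The NcoI site (CCATGG) starts at position 19.
NcoI cuts after the first base of each site, so after position 19.
Linear molecule, 1 cut → 2 fragments:
  1–19 → 19 bp
  20–99 → 80 bp
Sorted largest to smallest: 80, 19 bp.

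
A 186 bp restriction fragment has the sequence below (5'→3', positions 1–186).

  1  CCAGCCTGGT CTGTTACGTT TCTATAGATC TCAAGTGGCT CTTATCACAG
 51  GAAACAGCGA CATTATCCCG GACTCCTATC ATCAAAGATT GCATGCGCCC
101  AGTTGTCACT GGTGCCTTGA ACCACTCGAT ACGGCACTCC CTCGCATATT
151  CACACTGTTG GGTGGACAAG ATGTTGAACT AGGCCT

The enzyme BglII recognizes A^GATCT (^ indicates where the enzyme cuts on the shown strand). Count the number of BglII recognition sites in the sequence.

1

AGATCT occurs starting at position 26.
BglII cuts at 1 site.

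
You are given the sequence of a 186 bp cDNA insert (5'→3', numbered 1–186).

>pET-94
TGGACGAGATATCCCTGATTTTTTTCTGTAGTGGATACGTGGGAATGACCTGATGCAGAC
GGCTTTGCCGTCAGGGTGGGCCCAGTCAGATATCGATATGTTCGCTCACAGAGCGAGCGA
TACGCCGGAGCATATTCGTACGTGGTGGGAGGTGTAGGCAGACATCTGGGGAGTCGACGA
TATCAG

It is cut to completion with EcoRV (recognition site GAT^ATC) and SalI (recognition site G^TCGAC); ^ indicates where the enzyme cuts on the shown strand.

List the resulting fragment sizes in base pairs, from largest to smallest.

EcoRV sites (GATATC) start at positions 8, 89, 179.
EcoRV cuts after base 3 of each site, so after positions 10, 91, 181.
The SalI site (GTCGAC) starts at position 173.
SalI cuts after the first base of each site, so after position 173.
Combined cut positions: 10, 91, 173, 181.
Linear molecule, 4 cuts → 5 fragments:
  1–10 → 10 bp
  11–91 → 81 bp
  92–173 → 82 bp
  174–181 → 8 bp
  182–186 → 5 bp
Sorted largest to smallest: 82, 81, 10, 8, 5 bp.

82, 81, 10, 8, 5 bp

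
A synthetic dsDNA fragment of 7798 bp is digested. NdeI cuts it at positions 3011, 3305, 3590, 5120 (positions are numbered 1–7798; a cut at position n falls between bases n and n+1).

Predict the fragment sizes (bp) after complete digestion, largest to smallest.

3011, 2678, 1530, 294, 285 bp

Linear molecule, 4 cuts → 5 fragments:
  3011 − 0 = 3011 bp
  3305 − 3011 = 294 bp
  3590 − 3305 = 285 bp
  5120 − 3590 = 1530 bp
  7798 − 5120 = 2678 bp
Sorted largest to smallest: 3011, 2678, 1530, 294, 285 bp.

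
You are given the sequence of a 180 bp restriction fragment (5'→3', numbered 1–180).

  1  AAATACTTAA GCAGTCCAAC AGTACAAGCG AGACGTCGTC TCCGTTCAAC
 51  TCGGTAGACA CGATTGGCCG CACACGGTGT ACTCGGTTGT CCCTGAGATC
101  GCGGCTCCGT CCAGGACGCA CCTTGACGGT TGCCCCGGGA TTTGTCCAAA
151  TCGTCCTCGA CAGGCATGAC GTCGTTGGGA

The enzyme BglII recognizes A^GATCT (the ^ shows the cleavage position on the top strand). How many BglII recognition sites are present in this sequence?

0

No occurrence of AGATCT is present in the sequence.
BglII does not cut: 0 sites.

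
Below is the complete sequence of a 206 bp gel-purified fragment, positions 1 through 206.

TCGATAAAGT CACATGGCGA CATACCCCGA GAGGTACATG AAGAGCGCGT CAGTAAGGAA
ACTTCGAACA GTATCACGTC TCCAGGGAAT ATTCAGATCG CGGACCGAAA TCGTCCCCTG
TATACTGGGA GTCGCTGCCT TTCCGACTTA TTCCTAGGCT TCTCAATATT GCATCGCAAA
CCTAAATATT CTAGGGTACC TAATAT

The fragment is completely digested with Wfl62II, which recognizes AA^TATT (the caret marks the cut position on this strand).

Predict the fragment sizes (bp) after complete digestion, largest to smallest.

Wfl62II sites (AATATT) start at positions 88, 165, 185.
Wfl62II cuts after base 2 of each site, so after positions 89, 166, 186.
Linear molecule, 3 cuts → 4 fragments:
  1–89 → 89 bp
  90–166 → 77 bp
  167–186 → 20 bp
  187–206 → 20 bp
Sorted largest to smallest: 89, 77, 20, 20 bp.

89, 77, 20, 20 bp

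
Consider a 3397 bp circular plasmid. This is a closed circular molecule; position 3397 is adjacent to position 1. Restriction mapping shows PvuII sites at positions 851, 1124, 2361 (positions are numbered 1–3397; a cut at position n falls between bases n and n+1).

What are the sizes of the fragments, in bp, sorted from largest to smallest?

Circular molecule, 3 cuts → 3 fragments:
  1124 − 851 = 273 bp
  2361 − 1124 = 1237 bp
  wrap: 3397 − 2361 + 851 = 1887 bp
Sorted largest to smallest: 1887, 1237, 273 bp.

1887, 1237, 273 bp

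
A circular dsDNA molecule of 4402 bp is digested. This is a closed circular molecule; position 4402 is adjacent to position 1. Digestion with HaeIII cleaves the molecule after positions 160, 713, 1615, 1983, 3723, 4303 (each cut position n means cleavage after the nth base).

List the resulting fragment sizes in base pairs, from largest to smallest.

1740, 902, 580, 553, 368, 259 bp

Circular molecule, 6 cuts → 6 fragments:
  713 − 160 = 553 bp
  1615 − 713 = 902 bp
  1983 − 1615 = 368 bp
  3723 − 1983 = 1740 bp
  4303 − 3723 = 580 bp
  wrap: 4402 − 4303 + 160 = 259 bp
Sorted largest to smallest: 1740, 902, 580, 553, 368, 259 bp.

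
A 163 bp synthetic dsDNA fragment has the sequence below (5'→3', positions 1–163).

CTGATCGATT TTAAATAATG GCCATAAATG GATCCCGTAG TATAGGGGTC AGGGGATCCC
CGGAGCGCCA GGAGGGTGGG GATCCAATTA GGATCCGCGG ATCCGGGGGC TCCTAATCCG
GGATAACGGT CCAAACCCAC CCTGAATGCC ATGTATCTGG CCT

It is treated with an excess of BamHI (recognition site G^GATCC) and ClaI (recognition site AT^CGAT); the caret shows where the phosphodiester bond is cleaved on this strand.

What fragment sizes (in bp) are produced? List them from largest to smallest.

BamHI sites (GGATCC) start at positions 30, 54, 80, 91, 99.
BamHI cuts after the first base of each site, so after positions 30, 54, 80, 91, 99.
The ClaI site (ATCGAT) starts at position 4.
ClaI cuts after base 2 of each site, so after position 5.
Combined cut positions: 5, 30, 54, 80, 91, 99.
Linear molecule, 6 cuts → 7 fragments:
  1–5 → 5 bp
  6–30 → 25 bp
  31–54 → 24 bp
  55–80 → 26 bp
  81–91 → 11 bp
  92–99 → 8 bp
  100–163 → 64 bp
Sorted largest to smallest: 64, 26, 25, 24, 11, 8, 5 bp.

64, 26, 25, 24, 11, 8, 5 bp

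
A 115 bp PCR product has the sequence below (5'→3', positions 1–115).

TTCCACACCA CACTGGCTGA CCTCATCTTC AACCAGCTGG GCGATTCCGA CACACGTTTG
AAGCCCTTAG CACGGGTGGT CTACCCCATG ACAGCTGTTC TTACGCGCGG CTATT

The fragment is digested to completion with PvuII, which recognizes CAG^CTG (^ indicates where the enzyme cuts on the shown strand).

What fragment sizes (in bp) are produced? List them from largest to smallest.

58, 36, 21 bp

PvuII sites (CAGCTG) start at positions 34, 92.
PvuII cuts after base 3 of each site, so after positions 36, 94.
Linear molecule, 2 cuts → 3 fragments:
  1–36 → 36 bp
  37–94 → 58 bp
  95–115 → 21 bp
Sorted largest to smallest: 58, 36, 21 bp.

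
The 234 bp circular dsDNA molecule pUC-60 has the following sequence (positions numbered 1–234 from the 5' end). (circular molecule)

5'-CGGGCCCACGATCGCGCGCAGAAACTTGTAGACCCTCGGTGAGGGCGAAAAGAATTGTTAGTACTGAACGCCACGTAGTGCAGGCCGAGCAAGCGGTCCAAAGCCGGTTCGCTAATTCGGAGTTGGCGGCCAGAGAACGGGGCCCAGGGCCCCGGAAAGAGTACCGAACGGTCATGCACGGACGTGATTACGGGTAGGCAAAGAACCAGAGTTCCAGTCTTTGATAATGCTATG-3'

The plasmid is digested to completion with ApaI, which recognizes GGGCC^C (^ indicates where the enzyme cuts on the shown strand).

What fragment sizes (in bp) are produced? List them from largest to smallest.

ApaI sites (GGGCCC) start at positions 2, 140, 147.
ApaI cuts after base 5 of each site (before the last base), so after positions 6, 144, 151.
Circular molecule, 3 cuts → 3 fragments:
  7–144 → 138 bp
  145–151 → 7 bp
  152–234 then 1–6 → 83 + 6 = 89 bp
Sorted largest to smallest: 138, 89, 7 bp.

138, 89, 7 bp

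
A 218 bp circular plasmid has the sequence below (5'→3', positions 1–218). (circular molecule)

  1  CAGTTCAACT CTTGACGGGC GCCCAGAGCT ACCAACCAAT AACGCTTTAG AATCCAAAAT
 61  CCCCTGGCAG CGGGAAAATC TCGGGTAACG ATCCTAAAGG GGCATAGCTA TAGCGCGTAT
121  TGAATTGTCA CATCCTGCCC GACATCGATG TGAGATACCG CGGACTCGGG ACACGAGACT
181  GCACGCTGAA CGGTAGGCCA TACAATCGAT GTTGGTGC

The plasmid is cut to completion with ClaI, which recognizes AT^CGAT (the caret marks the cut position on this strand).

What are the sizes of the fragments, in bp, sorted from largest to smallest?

ClaI sites (ATCGAT) start at positions 144, 205.
ClaI cuts after base 2 of each site, so after positions 145, 206.
Circular molecule, 2 cuts → 2 fragments:
  146–206 → 61 bp
  207–218 then 1–145 → 12 + 145 = 157 bp
Sorted largest to smallest: 157, 61 bp.

157, 61 bp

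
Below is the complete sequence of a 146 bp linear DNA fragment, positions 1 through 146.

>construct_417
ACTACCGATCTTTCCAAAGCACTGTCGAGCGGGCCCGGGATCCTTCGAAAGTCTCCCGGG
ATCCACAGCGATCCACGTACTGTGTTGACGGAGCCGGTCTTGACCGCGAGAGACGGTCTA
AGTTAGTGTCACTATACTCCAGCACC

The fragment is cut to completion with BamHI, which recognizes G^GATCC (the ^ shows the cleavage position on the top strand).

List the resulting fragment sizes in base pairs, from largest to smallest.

87, 38, 21 bp

BamHI sites (GGATCC) start at positions 38, 59.
BamHI cuts after the first base of each site, so after positions 38, 59.
Linear molecule, 2 cuts → 3 fragments:
  1–38 → 38 bp
  39–59 → 21 bp
  60–146 → 87 bp
Sorted largest to smallest: 87, 38, 21 bp.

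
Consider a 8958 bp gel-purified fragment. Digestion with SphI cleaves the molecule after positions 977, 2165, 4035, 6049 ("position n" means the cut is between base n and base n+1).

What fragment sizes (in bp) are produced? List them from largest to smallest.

2909, 2014, 1870, 1188, 977 bp

Linear molecule, 4 cuts → 5 fragments:
  977 − 0 = 977 bp
  2165 − 977 = 1188 bp
  4035 − 2165 = 1870 bp
  6049 − 4035 = 2014 bp
  8958 − 6049 = 2909 bp
Sorted largest to smallest: 2909, 2014, 1870, 1188, 977 bp.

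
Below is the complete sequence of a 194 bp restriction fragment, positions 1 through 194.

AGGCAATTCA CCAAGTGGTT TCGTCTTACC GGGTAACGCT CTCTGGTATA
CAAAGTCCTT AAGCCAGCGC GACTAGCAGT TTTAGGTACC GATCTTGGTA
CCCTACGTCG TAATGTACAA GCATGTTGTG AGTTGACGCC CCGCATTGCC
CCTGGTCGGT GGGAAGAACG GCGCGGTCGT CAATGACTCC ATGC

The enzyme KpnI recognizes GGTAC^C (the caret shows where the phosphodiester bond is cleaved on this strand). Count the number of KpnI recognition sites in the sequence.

2

GGTACC occurs starting at positions 85, 97.
KpnI cuts at 2 sites.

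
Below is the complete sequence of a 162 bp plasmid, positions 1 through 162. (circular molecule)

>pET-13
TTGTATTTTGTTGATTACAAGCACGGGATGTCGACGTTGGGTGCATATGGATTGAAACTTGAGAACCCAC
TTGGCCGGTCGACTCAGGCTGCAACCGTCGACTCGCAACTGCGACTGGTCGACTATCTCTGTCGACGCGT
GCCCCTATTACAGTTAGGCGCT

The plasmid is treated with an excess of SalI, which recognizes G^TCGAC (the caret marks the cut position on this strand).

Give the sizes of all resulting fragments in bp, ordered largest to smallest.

SalI sites (GTCGAC) start at positions 30, 78, 97, 118, 131.
SalI cuts after the first base of each site, so after positions 30, 78, 97, 118, 131.
Circular molecule, 5 cuts → 5 fragments:
  31–78 → 48 bp
  79–97 → 19 bp
  98–118 → 21 bp
  119–131 → 13 bp
  132–162 then 1–30 → 31 + 30 = 61 bp
Sorted largest to smallest: 61, 48, 21, 19, 13 bp.

61, 48, 21, 19, 13 bp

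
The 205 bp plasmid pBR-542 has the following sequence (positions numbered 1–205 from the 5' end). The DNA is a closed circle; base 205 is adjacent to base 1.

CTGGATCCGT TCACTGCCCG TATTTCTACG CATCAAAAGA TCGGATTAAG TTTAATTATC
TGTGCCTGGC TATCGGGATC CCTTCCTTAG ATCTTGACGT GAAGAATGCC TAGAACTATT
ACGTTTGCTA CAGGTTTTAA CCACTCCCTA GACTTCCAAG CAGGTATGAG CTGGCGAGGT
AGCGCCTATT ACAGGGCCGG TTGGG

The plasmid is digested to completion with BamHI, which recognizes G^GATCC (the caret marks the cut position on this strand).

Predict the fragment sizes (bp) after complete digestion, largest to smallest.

BamHI sites (GGATCC) start at positions 3, 76.
BamHI cuts after the first base of each site, so after positions 3, 76.
Circular molecule, 2 cuts → 2 fragments:
  4–76 → 73 bp
  77–205 then 1–3 → 129 + 3 = 132 bp
Sorted largest to smallest: 132, 73 bp.

132, 73 bp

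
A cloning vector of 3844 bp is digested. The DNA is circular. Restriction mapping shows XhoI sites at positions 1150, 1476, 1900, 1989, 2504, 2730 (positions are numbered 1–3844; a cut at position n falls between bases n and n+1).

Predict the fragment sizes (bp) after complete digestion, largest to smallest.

Circular molecule, 6 cuts → 6 fragments:
  1476 − 1150 = 326 bp
  1900 − 1476 = 424 bp
  1989 − 1900 = 89 bp
  2504 − 1989 = 515 bp
  2730 − 2504 = 226 bp
  wrap: 3844 − 2730 + 1150 = 2264 bp
Sorted largest to smallest: 2264, 515, 424, 326, 226, 89 bp.

2264, 515, 424, 326, 226, 89 bp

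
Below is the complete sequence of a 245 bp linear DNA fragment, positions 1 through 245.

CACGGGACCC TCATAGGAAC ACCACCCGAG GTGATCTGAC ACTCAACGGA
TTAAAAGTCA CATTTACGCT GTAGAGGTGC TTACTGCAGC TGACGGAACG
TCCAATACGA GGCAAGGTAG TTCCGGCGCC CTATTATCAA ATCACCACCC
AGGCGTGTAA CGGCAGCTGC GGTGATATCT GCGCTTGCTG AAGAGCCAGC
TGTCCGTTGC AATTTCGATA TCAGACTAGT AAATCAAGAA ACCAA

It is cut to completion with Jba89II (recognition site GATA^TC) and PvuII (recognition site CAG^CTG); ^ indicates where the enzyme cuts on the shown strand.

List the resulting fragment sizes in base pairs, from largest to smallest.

89, 77, 25, 22, 21, 11 bp

Jba89II sites (GATATC) start at positions 174, 217.
Jba89II cuts after base 4 of each site, so after positions 177, 220.
PvuII sites (CAGCTG) start at positions 87, 164, 197.
PvuII cuts after base 3 of each site, so after positions 89, 166, 199.
Combined cut positions: 89, 166, 177, 199, 220.
Linear molecule, 5 cuts → 6 fragments:
  1–89 → 89 bp
  90–166 → 77 bp
  167–177 → 11 bp
  178–199 → 22 bp
  200–220 → 21 bp
  221–245 → 25 bp
Sorted largest to smallest: 89, 77, 25, 22, 21, 11 bp.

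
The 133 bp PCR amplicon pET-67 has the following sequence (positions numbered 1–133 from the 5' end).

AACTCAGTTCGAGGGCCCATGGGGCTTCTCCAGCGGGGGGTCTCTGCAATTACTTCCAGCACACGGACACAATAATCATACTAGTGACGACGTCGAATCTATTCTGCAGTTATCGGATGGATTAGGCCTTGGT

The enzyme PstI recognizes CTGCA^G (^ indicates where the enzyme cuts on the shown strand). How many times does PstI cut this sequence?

1

CTGCAG occurs starting at position 104.
PstI cuts at 1 site.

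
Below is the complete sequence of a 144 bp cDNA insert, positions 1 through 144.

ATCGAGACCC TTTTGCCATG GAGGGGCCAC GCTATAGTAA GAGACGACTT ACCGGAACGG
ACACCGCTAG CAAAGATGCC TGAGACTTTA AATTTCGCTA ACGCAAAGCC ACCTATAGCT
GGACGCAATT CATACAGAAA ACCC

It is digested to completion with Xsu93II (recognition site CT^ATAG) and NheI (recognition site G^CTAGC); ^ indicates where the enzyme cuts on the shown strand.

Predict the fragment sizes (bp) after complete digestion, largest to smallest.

48, 33, 33, 30 bp

Xsu93II sites (CTATAG) start at positions 32, 113.
Xsu93II cuts after base 2 of each site, so after positions 33, 114.
The NheI site (GCTAGC) starts at position 66.
NheI cuts after the first base of each site, so after position 66.
Combined cut positions: 33, 66, 114.
Linear molecule, 3 cuts → 4 fragments:
  1–33 → 33 bp
  34–66 → 33 bp
  67–114 → 48 bp
  115–144 → 30 bp
Sorted largest to smallest: 48, 33, 33, 30 bp.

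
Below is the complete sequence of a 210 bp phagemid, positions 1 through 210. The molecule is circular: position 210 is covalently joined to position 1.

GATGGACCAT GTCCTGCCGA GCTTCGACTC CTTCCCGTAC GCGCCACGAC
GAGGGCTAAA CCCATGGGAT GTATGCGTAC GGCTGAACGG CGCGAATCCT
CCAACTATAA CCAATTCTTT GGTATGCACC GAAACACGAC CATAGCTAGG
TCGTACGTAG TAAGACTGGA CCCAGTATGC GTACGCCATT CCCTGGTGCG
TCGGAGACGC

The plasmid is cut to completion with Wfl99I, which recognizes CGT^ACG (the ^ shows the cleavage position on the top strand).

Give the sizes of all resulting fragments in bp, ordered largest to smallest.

Wfl99I sites (CGTACG) start at positions 36, 76, 152, 180.
Wfl99I cuts after base 3 of each site, so after positions 38, 78, 154, 182.
Circular molecule, 4 cuts → 4 fragments:
  39–78 → 40 bp
  79–154 → 76 bp
  155–182 → 28 bp
  183–210 then 1–38 → 28 + 38 = 66 bp
Sorted largest to smallest: 76, 66, 40, 28 bp.

76, 66, 40, 28 bp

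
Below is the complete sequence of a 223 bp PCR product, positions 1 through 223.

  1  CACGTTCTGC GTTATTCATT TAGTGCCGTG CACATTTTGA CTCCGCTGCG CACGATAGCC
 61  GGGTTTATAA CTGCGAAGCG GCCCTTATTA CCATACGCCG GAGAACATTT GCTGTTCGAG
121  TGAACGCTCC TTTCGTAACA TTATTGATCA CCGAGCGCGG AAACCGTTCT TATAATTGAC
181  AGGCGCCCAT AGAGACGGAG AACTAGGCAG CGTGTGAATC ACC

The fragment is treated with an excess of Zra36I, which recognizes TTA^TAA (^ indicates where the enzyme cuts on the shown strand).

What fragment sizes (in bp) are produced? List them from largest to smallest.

Zra36I sites (TTATAA) start at positions 65, 170.
Zra36I cuts after base 3 of each site, so after positions 67, 172.
Linear molecule, 2 cuts → 3 fragments:
  1–67 → 67 bp
  68–172 → 105 bp
  173–223 → 51 bp
Sorted largest to smallest: 105, 67, 51 bp.

105, 67, 51 bp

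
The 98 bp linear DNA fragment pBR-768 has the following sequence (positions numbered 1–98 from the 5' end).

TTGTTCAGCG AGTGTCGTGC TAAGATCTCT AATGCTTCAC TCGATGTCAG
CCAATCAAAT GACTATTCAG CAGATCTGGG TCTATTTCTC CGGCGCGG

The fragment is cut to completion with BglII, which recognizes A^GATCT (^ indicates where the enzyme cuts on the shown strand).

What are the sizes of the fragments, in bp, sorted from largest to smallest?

49, 26, 23 bp

BglII sites (AGATCT) start at positions 23, 72.
BglII cuts after the first base of each site, so after positions 23, 72.
Linear molecule, 2 cuts → 3 fragments:
  1–23 → 23 bp
  24–72 → 49 bp
  73–98 → 26 bp
Sorted largest to smallest: 49, 26, 23 bp.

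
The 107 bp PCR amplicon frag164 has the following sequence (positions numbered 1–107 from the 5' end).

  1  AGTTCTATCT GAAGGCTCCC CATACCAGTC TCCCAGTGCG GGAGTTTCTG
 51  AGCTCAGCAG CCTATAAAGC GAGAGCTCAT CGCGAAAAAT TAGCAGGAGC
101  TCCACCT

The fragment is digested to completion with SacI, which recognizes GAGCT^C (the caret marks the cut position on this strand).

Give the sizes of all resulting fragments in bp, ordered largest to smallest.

SacI sites (GAGCTC) start at positions 50, 73, 97.
SacI cuts after base 5 of each site (before the last base), so after positions 54, 77, 101.
Linear molecule, 3 cuts → 4 fragments:
  1–54 → 54 bp
  55–77 → 23 bp
  78–101 → 24 bp
  102–107 → 6 bp
Sorted largest to smallest: 54, 24, 23, 6 bp.

54, 24, 23, 6 bp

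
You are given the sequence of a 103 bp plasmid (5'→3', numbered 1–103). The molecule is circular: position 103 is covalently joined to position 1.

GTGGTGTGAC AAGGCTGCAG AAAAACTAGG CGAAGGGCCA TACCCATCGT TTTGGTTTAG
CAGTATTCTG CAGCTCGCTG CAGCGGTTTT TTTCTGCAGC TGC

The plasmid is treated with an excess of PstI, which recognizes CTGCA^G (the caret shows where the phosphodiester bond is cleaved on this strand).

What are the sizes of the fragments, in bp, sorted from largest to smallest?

PstI sites (CTGCAG) start at positions 15, 68, 78, 94.
PstI cuts after base 5 of each site (before the last base), so after positions 19, 72, 82, 98.
Circular molecule, 4 cuts → 4 fragments:
  20–72 → 53 bp
  73–82 → 10 bp
  83–98 → 16 bp
  99–103 then 1–19 → 5 + 19 = 24 bp
Sorted largest to smallest: 53, 24, 16, 10 bp.

53, 24, 16, 10 bp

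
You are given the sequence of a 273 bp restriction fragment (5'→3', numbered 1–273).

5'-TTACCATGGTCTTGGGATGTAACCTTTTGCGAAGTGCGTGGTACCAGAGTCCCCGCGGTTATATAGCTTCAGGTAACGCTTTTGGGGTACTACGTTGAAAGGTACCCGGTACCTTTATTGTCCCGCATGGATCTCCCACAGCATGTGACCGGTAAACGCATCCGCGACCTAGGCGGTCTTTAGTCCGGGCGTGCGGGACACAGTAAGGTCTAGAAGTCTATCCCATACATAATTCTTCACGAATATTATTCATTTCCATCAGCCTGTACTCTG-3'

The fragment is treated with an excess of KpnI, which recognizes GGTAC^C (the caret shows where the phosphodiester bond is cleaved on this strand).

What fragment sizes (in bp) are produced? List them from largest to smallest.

KpnI sites (GGTACC) start at positions 40, 101, 108.
KpnI cuts after base 5 of each site (before the last base), so after positions 44, 105, 112.
Linear molecule, 3 cuts → 4 fragments:
  1–44 → 44 bp
  45–105 → 61 bp
  106–112 → 7 bp
  113–273 → 161 bp
Sorted largest to smallest: 161, 61, 44, 7 bp.

161, 61, 44, 7 bp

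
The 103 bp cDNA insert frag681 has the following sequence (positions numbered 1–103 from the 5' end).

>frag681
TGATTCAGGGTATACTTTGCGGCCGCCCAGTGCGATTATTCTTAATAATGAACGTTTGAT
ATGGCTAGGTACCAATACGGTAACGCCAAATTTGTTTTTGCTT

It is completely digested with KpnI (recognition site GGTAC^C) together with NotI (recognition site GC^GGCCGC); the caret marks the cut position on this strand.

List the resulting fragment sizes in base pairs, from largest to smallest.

The KpnI site (GGTACC) starts at position 68.
KpnI cuts after base 5 of each site (before the last base), so after position 72.
The NotI site (GCGGCCGC) starts at position 19.
NotI cuts after base 2 of each site, so after position 20.
Combined cut positions: 20, 72.
Linear molecule, 2 cuts → 3 fragments:
  1–20 → 20 bp
  21–72 → 52 bp
  73–103 → 31 bp
Sorted largest to smallest: 52, 31, 20 bp.

52, 31, 20 bp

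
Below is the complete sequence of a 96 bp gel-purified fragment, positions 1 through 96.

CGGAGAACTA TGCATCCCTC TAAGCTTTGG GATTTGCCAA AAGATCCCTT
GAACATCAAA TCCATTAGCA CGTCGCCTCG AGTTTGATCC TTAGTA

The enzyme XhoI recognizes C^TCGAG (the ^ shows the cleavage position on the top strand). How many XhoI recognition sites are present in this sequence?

1

CTCGAG occurs starting at position 77.
XhoI cuts at 1 site.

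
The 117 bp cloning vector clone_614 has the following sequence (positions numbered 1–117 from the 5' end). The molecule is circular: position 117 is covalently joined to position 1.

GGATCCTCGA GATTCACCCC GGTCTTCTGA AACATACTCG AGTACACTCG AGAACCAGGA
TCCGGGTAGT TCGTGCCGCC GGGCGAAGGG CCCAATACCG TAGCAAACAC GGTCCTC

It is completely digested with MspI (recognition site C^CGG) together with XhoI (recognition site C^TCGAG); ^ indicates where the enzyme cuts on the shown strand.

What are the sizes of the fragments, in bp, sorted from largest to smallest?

MspI sites (CCGG) start at positions 19, 62, 79.
MspI cuts after the first base of each site, so after positions 19, 62, 79.
XhoI sites (CTCGAG) start at positions 6, 37, 47.
XhoI cuts after the first base of each site, so after positions 6, 37, 47.
Combined cut positions: 6, 19, 37, 47, 62, 79.
Circular molecule, 6 cuts → 6 fragments:
  7–19 → 13 bp
  20–37 → 18 bp
  38–47 → 10 bp
  48–62 → 15 bp
  63–79 → 17 bp
  80–117 then 1–6 → 38 + 6 = 44 bp
Sorted largest to smallest: 44, 18, 17, 15, 13, 10 bp.

44, 18, 17, 15, 13, 10 bp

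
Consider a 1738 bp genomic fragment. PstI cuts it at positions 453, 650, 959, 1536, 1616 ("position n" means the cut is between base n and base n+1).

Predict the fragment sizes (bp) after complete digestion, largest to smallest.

577, 453, 309, 197, 122, 80 bp

Linear molecule, 5 cuts → 6 fragments:
  453 − 0 = 453 bp
  650 − 453 = 197 bp
  959 − 650 = 309 bp
  1536 − 959 = 577 bp
  1616 − 1536 = 80 bp
  1738 − 1616 = 122 bp
Sorted largest to smallest: 577, 453, 309, 197, 122, 80 bp.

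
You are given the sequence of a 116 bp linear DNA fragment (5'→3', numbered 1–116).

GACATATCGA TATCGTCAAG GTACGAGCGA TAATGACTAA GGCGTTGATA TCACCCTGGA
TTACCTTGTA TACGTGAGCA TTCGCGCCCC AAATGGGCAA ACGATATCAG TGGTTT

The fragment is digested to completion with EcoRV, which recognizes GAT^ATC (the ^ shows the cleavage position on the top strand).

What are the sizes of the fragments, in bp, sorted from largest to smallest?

EcoRV sites (GATATC) start at positions 9, 47, 103.
EcoRV cuts after base 3 of each site, so after positions 11, 49, 105.
Linear molecule, 3 cuts → 4 fragments:
  1–11 → 11 bp
  12–49 → 38 bp
  50–105 → 56 bp
  106–116 → 11 bp
Sorted largest to smallest: 56, 38, 11, 11 bp.

56, 38, 11, 11 bp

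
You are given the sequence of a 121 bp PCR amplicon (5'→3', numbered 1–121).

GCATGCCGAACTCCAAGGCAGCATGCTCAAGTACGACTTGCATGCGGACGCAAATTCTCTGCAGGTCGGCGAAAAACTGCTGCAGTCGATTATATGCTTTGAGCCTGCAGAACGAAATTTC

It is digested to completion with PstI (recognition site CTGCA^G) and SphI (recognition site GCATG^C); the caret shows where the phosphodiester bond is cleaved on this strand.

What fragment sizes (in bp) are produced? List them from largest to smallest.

PstI sites (CTGCAG) start at positions 59, 80, 105.
PstI cuts after base 5 of each site (before the last base), so after positions 63, 84, 109.
SphI sites (GCATGC) start at positions 1, 21, 40.
SphI cuts after base 5 of each site (before the last base), so after positions 5, 25, 44.
Combined cut positions: 5, 25, 44, 63, 84, 109.
Linear molecule, 6 cuts → 7 fragments:
  1–5 → 5 bp
  6–25 → 20 bp
  26–44 → 19 bp
  45–63 → 19 bp
  64–84 → 21 bp
  85–109 → 25 bp
  110–121 → 12 bp
Sorted largest to smallest: 25, 21, 20, 19, 19, 12, 5 bp.

25, 21, 20, 19, 19, 12, 5 bp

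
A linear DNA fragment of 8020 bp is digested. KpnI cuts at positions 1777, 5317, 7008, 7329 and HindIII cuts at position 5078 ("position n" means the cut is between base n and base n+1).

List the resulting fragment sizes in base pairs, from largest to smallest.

Combined cut positions (sorted): 1777, 5078, 5317, 7008, 7329.
Linear molecule, 5 cuts → 6 fragments:
  1777 − 0 = 1777 bp
  5078 − 1777 = 3301 bp
  5317 − 5078 = 239 bp
  7008 − 5317 = 1691 bp
  7329 − 7008 = 321 bp
  8020 − 7329 = 691 bp
Sorted largest to smallest: 3301, 1777, 1691, 691, 321, 239 bp.

3301, 1777, 1691, 691, 321, 239 bp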